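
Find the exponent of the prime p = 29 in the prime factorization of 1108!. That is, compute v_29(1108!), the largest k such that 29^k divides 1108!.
v_29(1108!) = 39

Legendre's formula: v_p(n!) = Σ_{k ≥ 1} ⌊n / p^k⌋. For p = 29, n = 1108, the terms are:
  ⌊1108/29^1⌋ = ⌊1108/29⌋ = 38
  ⌊1108/29^2⌋ = ⌊1108/841⌋ = 1
(the next term ⌊1108/29^3⌋ = 0, terminating the sum). Summing: v_29(1108!) = 38 + 1 = 39.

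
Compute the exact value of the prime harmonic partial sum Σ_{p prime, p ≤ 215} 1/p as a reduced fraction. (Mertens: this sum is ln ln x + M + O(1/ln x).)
Σ 1/p = 3215488142498485484492183158345029261034221047849345857469577412562094716564064084247/1645783550795210387735581011435590727981167322669649249414629852197255934130751870910

π(215) = 47, so the primes ≤ 215 are [2, 3, 5, 7, 11, 13, 17, 19, 23, 29, 31, 37, 41, 43, 47, 53, 59, 61, 67, 71, 73, 79, 83, 89, 97, 101, 103, 107, 109, 113, 127, 131, 137, 139, 149, 151, 157, 163, 167, 173, 179, 181, 191, 193, 197, 199, 211]. Summing 1/p over these primes: 3215488142498485484492183158345029261034221047849345857469577412562094716564064084247/1645783550795210387735581011435590727981167322669649249414629852197255934130751870910 ≈ 1.9538. Mertens estimate ln ln(215) + 0.2615 ≈ 1.9424.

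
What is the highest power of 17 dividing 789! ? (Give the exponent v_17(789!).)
v_17(789!) = 48

Legendre's formula: v_p(n!) = Σ_{k ≥ 1} ⌊n / p^k⌋. For p = 17, n = 789, the terms are:
  ⌊789/17^1⌋ = ⌊789/17⌋ = 46
  ⌊789/17^2⌋ = ⌊789/289⌋ = 2
(the next term ⌊789/17^3⌋ = 0, terminating the sum). Summing: v_17(789!) = 46 + 2 = 48.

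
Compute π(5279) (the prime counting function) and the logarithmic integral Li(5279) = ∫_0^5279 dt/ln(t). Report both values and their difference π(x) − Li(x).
π(5279) = 700;  Li(5279) ≈ 716.93;  π(x) − Li(x) ≈ -16.93.

Direct count of primes ≤ 5279 gives π(5279) = 700. Numerical evaluation of the logarithmic integral gives Li(5279) ≈ 716.93. The difference π(x) − Li(x) ≈ -16.93 is typically negative for small/moderate x (Li(x) overestimates), though Littlewood's theorem shows this sign changes infinitely often.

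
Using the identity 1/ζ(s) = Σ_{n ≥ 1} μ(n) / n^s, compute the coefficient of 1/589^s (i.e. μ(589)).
μ(589) = 1

Factor n = 589 = 19 · 31. μ(n) = 0 if any exponent ≥ 2 (not squarefree); otherwise μ(n) = (−1)^{ω(n)} where ω(n) is the number of distinct prime factors. Applying: μ(589) = 1.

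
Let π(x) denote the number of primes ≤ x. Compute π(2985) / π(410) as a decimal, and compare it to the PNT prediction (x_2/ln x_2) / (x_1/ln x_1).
π(2985)/π(410) = 429/80 ≈ 5.3625;  PNT prediction ≈ 5.4741.

π(410) = 80 and π(2985) = 429, so π(2985)/π(410) ≈ 5.3625. The PNT-predicted ratio is (2985/ln(2985)) / (410/ln(410)) ≈ 5.4741. The two agree to within a few percent, as expected.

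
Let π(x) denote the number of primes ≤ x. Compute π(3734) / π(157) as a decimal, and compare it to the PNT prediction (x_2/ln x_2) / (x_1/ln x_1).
π(3734)/π(157) = 521/37 ≈ 14.0811;  PNT prediction ≈ 14.6202.

π(157) = 37 and π(3734) = 521, so π(3734)/π(157) ≈ 14.0811. The PNT-predicted ratio is (3734/ln(3734)) / (157/ln(157)) ≈ 14.6202. The two agree to within a few percent, as expected.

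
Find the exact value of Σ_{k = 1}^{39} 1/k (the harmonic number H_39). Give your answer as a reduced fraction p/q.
H_39 = 2066035355155033/485721041551200

Direct summation: H_39 = 1 + 1/2 + ... + 1/39. The least common denominator is lcm(1, ..., 39) = 5342931457063200; over this denominator the numerator is 5342931457063200 + 2671465728531600 + 1780977152354400 + 1335732864265800 + 1068586291412640 + 890488576177200 + 763275922437600 + 667866432132900 + 593659050784800 + 534293145706320 + 485721041551200 + 445244288088600 + 410994727466400 + 381637961218800 + 356195430470880 + 333933216066450 + 314290085709600 + 296829525392400 + 281206918792800 + 267146572853160 + 254425307479200 + 242860520775600 + 232301367698400 + 222622144044300 + 213717258282528 + 205497363733200 + 197886350261600 + 190818980609400 + 184239015760800 + 178097715235440 + 172352627647200 + 166966608033225 + 161907013850400 + 157145042854800 + 152655184487520 + 148414762696200 + 144403552893600 + 140603459396400 + 136998242488800 = 22726388906705363, so H_39 = 22726388906705363/5342931457063200; reducing by gcd(22726388906705363, 5342931457063200) = 11 gives 2066035355155033/485721041551200 ≈ 4.25354. (The PNT-adjacent estimate ln(39) + γ ≈ 4.24078 matches within O(1/n).)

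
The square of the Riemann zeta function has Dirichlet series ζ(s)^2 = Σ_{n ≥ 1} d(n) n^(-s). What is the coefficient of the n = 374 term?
d(374) = 8

ζ(s)^2 = (Σ 1/m^s)(Σ 1/k^s). The coefficient of 1/n^s in the product is the number of ordered pairs (m, k) with mk = n, which equals d(n). For n = 374, divisors are [1, 2, 11, 17, 22, 34, 187, 374], so d(374) = 8.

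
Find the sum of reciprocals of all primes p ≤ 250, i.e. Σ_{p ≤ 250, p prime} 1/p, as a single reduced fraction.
Σ 1/p = 506873196134241441348690763593294873492730445394823722837469097176314709804649267964680634478659521/256041159035492609053110100510385311995538591998443060216114576417920917800321526504084465112487730

π(250) = 53, so the primes ≤ 250 are [2, 3, 5, 7, 11, 13, 17, 19, 23, 29, 31, 37, 41, 43, 47, 53, 59, 61, 67, 71, 73, 79, 83, 89, 97, 101, 103, 107, 109, 113, 127, 131, 137, 139, 149, 151, 157, 163, 167, 173, 179, 181, 191, 193, 197, 199, 211, 223, 227, 229, 233, 239, 241]. Summing 1/p over these primes: 506873196134241441348690763593294873492730445394823722837469097176314709804649267964680634478659521/256041159035492609053110100510385311995538591998443060216114576417920917800321526504084465112487730 ≈ 1.9797. Mertens estimate ln ln(250) + 0.2615 ≈ 1.9701.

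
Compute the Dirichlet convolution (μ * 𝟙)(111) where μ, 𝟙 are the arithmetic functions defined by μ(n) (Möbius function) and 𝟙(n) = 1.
(μ * 𝟙)(111) = 0

Divisors of 111: [1, 3, 37, 111]. For each d | 111:
  d = 1: μ(1) · 𝟙(111/1) = 1 · 1 = 1
  d = 3: μ(3) · 𝟙(111/3) = -1 · 1 = -1
  d = 37: μ(37) · 𝟙(111/37) = -1 · 1 = -1
  d = 111: μ(111) · 𝟙(111/111) = 1 · 1 = 1
Summing: (μ * 𝟙)(111) = 1 + -1 + -1 + 1 = 0.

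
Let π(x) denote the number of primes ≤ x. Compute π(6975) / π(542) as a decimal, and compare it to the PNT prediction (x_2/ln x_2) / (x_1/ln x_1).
π(6975)/π(542) = 896/100 ≈ 8.9600;  PNT prediction ≈ 9.1540.

π(542) = 100 and π(6975) = 896, so π(6975)/π(542) ≈ 8.9600. The PNT-predicted ratio is (6975/ln(6975)) / (542/ln(542)) ≈ 9.1540. The two agree to within a few percent, as expected.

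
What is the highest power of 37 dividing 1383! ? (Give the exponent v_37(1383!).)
v_37(1383!) = 38

Legendre's formula: v_p(n!) = Σ_{k ≥ 1} ⌊n / p^k⌋. For p = 37, n = 1383, the terms are:
  ⌊1383/37^1⌋ = ⌊1383/37⌋ = 37
  ⌊1383/37^2⌋ = ⌊1383/1369⌋ = 1
(the next term ⌊1383/37^3⌋ = 0, terminating the sum). Summing: v_37(1383!) = 37 + 1 = 38.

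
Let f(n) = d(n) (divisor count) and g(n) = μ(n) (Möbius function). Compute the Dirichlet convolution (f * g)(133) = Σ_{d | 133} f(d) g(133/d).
(d * μ)(133) = 1

Divisors of 133: [1, 7, 19, 133]. For each d | 133:
  d = 1: d(1) · μ(133/1) = 1 · 1 = 1
  d = 7: d(7) · μ(133/7) = 2 · -1 = -2
  d = 19: d(19) · μ(133/19) = 2 · -1 = -2
  d = 133: d(133) · μ(133/133) = 4 · 1 = 4
Summing: (d * μ)(133) = 1 + -2 + -2 + 4 = 1.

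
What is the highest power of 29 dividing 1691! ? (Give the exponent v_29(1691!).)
v_29(1691!) = 60

Legendre's formula: v_p(n!) = Σ_{k ≥ 1} ⌊n / p^k⌋. For p = 29, n = 1691, the terms are:
  ⌊1691/29^1⌋ = ⌊1691/29⌋ = 58
  ⌊1691/29^2⌋ = ⌊1691/841⌋ = 2
(the next term ⌊1691/29^3⌋ = 0, terminating the sum). Summing: v_29(1691!) = 58 + 2 = 60.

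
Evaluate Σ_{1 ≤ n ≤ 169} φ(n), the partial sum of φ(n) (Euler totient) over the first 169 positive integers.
Σ_{n ≤ 169} φ(n) = 8766

Compute φ(n) for each 1 ≤ n ≤ 169: φ(1) = 1, φ(2) = 1, φ(3) = 2, φ(4) = 2, φ(5) = 4, φ(6) = 2, φ(7) = 6, φ(8) = 4, φ(9) = 6, φ(10) = 4, φ(11) = 10, φ(12) = 4, φ(13) = 12, φ(14) = 6, φ(15) = 8, φ(16) = 8, φ(17) = 16, φ(18) = 6, φ(19) = 18, φ(20) = 8, φ(21) = 12, φ(22) = 10, φ(23) = 22, φ(24) = 8, φ(25) = 20, φ(26) = 12, φ(27) = 18, φ(28) = 12, φ(29) = 28, φ(30) = 8, φ(31) = 30, φ(32) = 16, φ(33) = 20, φ(34) = 16, φ(35) = 24, φ(36) = 12, φ(37) = 36, φ(38) = 18, φ(39) = 24, φ(40) = 16, φ(41) = 40, φ(42) = 12, φ(43) = 42, φ(44) = 20, φ(45) = 24, φ(46) = 22, φ(47) = 46, φ(48) = 16, φ(49) = 42, φ(50) = 20, φ(51) = 32, φ(52) = 24, φ(53) = 52, φ(54) = 18, φ(55) = 40, φ(56) = 24, φ(57) = 36, φ(58) = 28, φ(59) = 58, φ(60) = 16, φ(61) = 60, φ(62) = 30, φ(63) = 36, φ(64) = 32, φ(65) = 48, φ(66) = 20, φ(67) = 66, φ(68) = 32, φ(69) = 44, φ(70) = 24, φ(71) = 70, φ(72) = 24, φ(73) = 72, φ(74) = 36, φ(75) = 40, φ(76) = 36, φ(77) = 60, φ(78) = 24, φ(79) = 78, φ(80) = 32, φ(81) = 54, φ(82) = 40, φ(83) = 82, φ(84) = 24, φ(85) = 64, φ(86) = 42, φ(87) = 56, φ(88) = 40, φ(89) = 88, φ(90) = 24, φ(91) = 72, φ(92) = 44, φ(93) = 60, φ(94) = 46, φ(95) = 72, φ(96) = 32, φ(97) = 96, φ(98) = 42, φ(99) = 60, φ(100) = 40, φ(101) = 100, φ(102) = 32, φ(103) = 102, φ(104) = 48, φ(105) = 48, φ(106) = 52, φ(107) = 106, φ(108) = 36, φ(109) = 108, φ(110) = 40, φ(111) = 72, φ(112) = 48, φ(113) = 112, φ(114) = 36, φ(115) = 88, φ(116) = 56, φ(117) = 72, φ(118) = 58, φ(119) = 96, φ(120) = 32, φ(121) = 110, φ(122) = 60, φ(123) = 80, φ(124) = 60, φ(125) = 100, φ(126) = 36, φ(127) = 126, φ(128) = 64, φ(129) = 84, φ(130) = 48, φ(131) = 130, φ(132) = 40, φ(133) = 108, φ(134) = 66, φ(135) = 72, φ(136) = 64, φ(137) = 136, φ(138) = 44, φ(139) = 138, φ(140) = 48, φ(141) = 92, φ(142) = 70, φ(143) = 120, φ(144) = 48, φ(145) = 112, φ(146) = 72, φ(147) = 84, φ(148) = 72, φ(149) = 148, φ(150) = 40, φ(151) = 150, φ(152) = 72, φ(153) = 96, φ(154) = 60, φ(155) = 120, φ(156) = 48, φ(157) = 156, φ(158) = 78, φ(159) = 104, φ(160) = 64, φ(161) = 132, φ(162) = 54, φ(163) = 162, φ(164) = 80, φ(165) = 80, φ(166) = 82, φ(167) = 166, φ(168) = 48, φ(169) = 156. Summing all 169 values: 8766. (Average order: Σ_{n ≤ x} φ(n) ~ (3/π²) x². For x = 169, (3/π²)·169² ≈ 8681.50.)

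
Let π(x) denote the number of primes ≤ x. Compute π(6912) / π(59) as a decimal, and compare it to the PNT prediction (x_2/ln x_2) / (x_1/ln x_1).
π(6912)/π(59) = 889/17 ≈ 52.2941;  PNT prediction ≈ 54.0316.

π(59) = 17 and π(6912) = 889, so π(6912)/π(59) ≈ 52.2941. The PNT-predicted ratio is (6912/ln(6912)) / (59/ln(59)) ≈ 54.0316. The two agree to within a few percent, as expected.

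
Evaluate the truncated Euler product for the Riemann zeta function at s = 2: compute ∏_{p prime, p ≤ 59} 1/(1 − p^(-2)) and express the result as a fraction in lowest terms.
∏ = 4205363768417768013291880649341/2564836551747260156404039680000

The primes p ≤ 59 are [2, 3, 5, 7, 11, 13, 17, 19, 23, 29, 31, 37, 41, 43, 47, 53, 59]. For each prime, (1 − 1/p^2)^(-1) = p^2 / (p^2 − 1). The product is (1 − 1/2^2)^(-1), (1 − 1/3^2)^(-1), (1 − 1/5^2)^(-1), (1 − 1/7^2)^(-1), (1 − 1/11^2)^(-1), (1 − 1/13^2)^(-1), (1 − 1/17^2)^(-1), (1 − 1/19^2)^(-1), (1 − 1/23^2)^(-1), (1 − 1/29^2)^(-1), (1 − 1/31^2)^(-1), (1 − 1/37^2)^(-1), (1 − 1/41^2)^(-1), (1 − 1/43^2)^(-1), (1 − 1/47^2)^(-1), (1 − 1/53^2)^(-1), (1 − 1/59^2)^(-1) = ∏ p^2 / (p^2 − 1) = 4205363768417768013291880649341/2564836551747260156404039680000.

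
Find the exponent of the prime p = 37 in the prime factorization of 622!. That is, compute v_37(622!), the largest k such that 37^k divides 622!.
v_37(622!) = 16

Legendre's formula: v_p(n!) = Σ_{k ≥ 1} ⌊n / p^k⌋. For p = 37, n = 622, the terms are:
  ⌊622/37^1⌋ = ⌊622/37⌋ = 16
(the next term ⌊622/37^2⌋ = 0, terminating the sum). Summing: v_37(622!) = 16 = 16.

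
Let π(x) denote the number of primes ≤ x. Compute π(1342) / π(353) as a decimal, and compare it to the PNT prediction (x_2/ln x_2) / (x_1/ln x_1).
π(1342)/π(353) = 217/71 ≈ 3.0563;  PNT prediction ≈ 3.0968.

π(353) = 71 and π(1342) = 217, so π(1342)/π(353) ≈ 3.0563. The PNT-predicted ratio is (1342/ln(1342)) / (353/ln(353)) ≈ 3.0968. The two agree to within a few percent, as expected.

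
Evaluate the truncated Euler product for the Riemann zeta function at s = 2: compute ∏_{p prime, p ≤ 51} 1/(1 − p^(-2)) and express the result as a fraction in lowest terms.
∏ = 162139622078364740433577733/98952027459385036898304000

The primes p ≤ 51 are [2, 3, 5, 7, 11, 13, 17, 19, 23, 29, 31, 37, 41, 43, 47]. For each prime, (1 − 1/p^2)^(-1) = p^2 / (p^2 − 1). The product is (1 − 1/2^2)^(-1), (1 − 1/3^2)^(-1), (1 − 1/5^2)^(-1), (1 − 1/7^2)^(-1), (1 − 1/11^2)^(-1), (1 − 1/13^2)^(-1), (1 − 1/17^2)^(-1), (1 − 1/19^2)^(-1), (1 − 1/23^2)^(-1), (1 − 1/29^2)^(-1), (1 − 1/31^2)^(-1), (1 − 1/37^2)^(-1), (1 − 1/41^2)^(-1), (1 − 1/43^2)^(-1), (1 − 1/47^2)^(-1) = ∏ p^2 / (p^2 − 1) = 162139622078364740433577733/98952027459385036898304000.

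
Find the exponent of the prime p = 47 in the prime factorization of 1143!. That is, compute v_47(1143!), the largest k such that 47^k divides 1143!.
v_47(1143!) = 24

Legendre's formula: v_p(n!) = Σ_{k ≥ 1} ⌊n / p^k⌋. For p = 47, n = 1143, the terms are:
  ⌊1143/47^1⌋ = ⌊1143/47⌋ = 24
(the next term ⌊1143/47^2⌋ = 0, terminating the sum). Summing: v_47(1143!) = 24 = 24.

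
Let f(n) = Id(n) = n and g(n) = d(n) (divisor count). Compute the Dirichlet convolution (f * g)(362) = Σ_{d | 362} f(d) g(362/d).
(Id * d)(362) = 732

Divisors of 362: [1, 2, 181, 362]. For each d | 362:
  d = 1: Id(1) · d(362/1) = 1 · 4 = 4
  d = 2: Id(2) · d(362/2) = 2 · 2 = 4
  d = 181: Id(181) · d(362/181) = 181 · 2 = 362
  d = 362: Id(362) · d(362/362) = 362 · 1 = 362
Summing: (Id * d)(362) = 4 + 4 + 362 + 362 = 732.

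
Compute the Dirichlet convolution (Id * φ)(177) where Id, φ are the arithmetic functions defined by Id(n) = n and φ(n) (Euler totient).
(Id * φ)(177) = 585

Divisors of 177: [1, 3, 59, 177]. For each d | 177:
  d = 1: Id(1) · φ(177/1) = 1 · 116 = 116
  d = 3: Id(3) · φ(177/3) = 3 · 58 = 174
  d = 59: Id(59) · φ(177/59) = 59 · 2 = 118
  d = 177: Id(177) · φ(177/177) = 177 · 1 = 177
Summing: (Id * φ)(177) = 116 + 174 + 118 + 177 = 585.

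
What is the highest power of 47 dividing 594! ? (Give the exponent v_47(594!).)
v_47(594!) = 12

Legendre's formula: v_p(n!) = Σ_{k ≥ 1} ⌊n / p^k⌋. For p = 47, n = 594, the terms are:
  ⌊594/47^1⌋ = ⌊594/47⌋ = 12
(the next term ⌊594/47^2⌋ = 0, terminating the sum). Summing: v_47(594!) = 12 = 12.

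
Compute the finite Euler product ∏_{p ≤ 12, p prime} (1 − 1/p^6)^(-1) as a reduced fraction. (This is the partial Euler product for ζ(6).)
∏ = 271270278125/266645897856

The primes p ≤ 12 are [2, 3, 5, 7, 11]. For each prime, (1 − 1/p^6)^(-1) = p^6 / (p^6 − 1). The product is (1 − 1/2^6)^(-1), (1 − 1/3^6)^(-1), (1 − 1/5^6)^(-1), (1 − 1/7^6)^(-1), (1 − 1/11^6)^(-1) = ∏ p^6 / (p^6 − 1) = 271270278125/266645897856.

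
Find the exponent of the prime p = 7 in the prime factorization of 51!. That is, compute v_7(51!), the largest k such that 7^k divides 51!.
v_7(51!) = 8

Legendre's formula: v_p(n!) = Σ_{k ≥ 1} ⌊n / p^k⌋. For p = 7, n = 51, the terms are:
  ⌊51/7^1⌋ = ⌊51/7⌋ = 7
  ⌊51/7^2⌋ = ⌊51/49⌋ = 1
(the next term ⌊51/7^3⌋ = 0, terminating the sum). Summing: v_7(51!) = 7 + 1 = 8.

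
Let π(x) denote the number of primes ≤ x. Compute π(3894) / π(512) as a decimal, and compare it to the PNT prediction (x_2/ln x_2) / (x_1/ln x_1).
π(3894)/π(512) = 539/97 ≈ 5.5567;  PNT prediction ≈ 5.7390.

π(512) = 97 and π(3894) = 539, so π(3894)/π(512) ≈ 5.5567. The PNT-predicted ratio is (3894/ln(3894)) / (512/ln(512)) ≈ 5.7390. The two agree to within a few percent, as expected.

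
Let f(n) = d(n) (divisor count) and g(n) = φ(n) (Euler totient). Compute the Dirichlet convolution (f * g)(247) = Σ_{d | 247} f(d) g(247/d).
(d * φ)(247) = 280

Divisors of 247: [1, 13, 19, 247]. For each d | 247:
  d = 1: d(1) · φ(247/1) = 1 · 216 = 216
  d = 13: d(13) · φ(247/13) = 2 · 18 = 36
  d = 19: d(19) · φ(247/19) = 2 · 12 = 24
  d = 247: d(247) · φ(247/247) = 4 · 1 = 4
Summing: (d * φ)(247) = 216 + 36 + 24 + 4 = 280.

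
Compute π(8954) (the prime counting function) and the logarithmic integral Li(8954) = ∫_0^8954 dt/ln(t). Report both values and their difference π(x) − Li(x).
π(8954) = 1113;  Li(8954) ≈ 1131.90;  π(x) − Li(x) ≈ -18.90.

Direct count of primes ≤ 8954 gives π(8954) = 1113. Numerical evaluation of the logarithmic integral gives Li(8954) ≈ 1131.90. The difference π(x) − Li(x) ≈ -18.90 is typically negative for small/moderate x (Li(x) overestimates), though Littlewood's theorem shows this sign changes infinitely often.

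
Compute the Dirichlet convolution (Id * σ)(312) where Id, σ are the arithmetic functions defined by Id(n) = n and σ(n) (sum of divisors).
(Id * σ)(312) = 9261

Divisors of 312: [1, 2, 3, 4, 6, 8, 12, 13, 24, 26, 39, 52, 78, 104, 156, 312]. For each d | 312:
  d = 1: Id(1) · σ(312/1) = 1 · 840 = 840
  d = 2: Id(2) · σ(312/2) = 2 · 392 = 784
  d = 3: Id(3) · σ(312/3) = 3 · 210 = 630
  d = 4: Id(4) · σ(312/4) = 4 · 168 = 672
  d = 6: Id(6) · σ(312/6) = 6 · 98 = 588
  d = 8: Id(8) · σ(312/8) = 8 · 56 = 448
  d = 12: Id(12) · σ(312/12) = 12 · 42 = 504
  d = 13: Id(13) · σ(312/13) = 13 · 60 = 780
  d = 24: Id(24) · σ(312/24) = 24 · 14 = 336
  d = 26: Id(26) · σ(312/26) = 26 · 28 = 728
  d = 39: Id(39) · σ(312/39) = 39 · 15 = 585
  d = 52: Id(52) · σ(312/52) = 52 · 12 = 624
  d = 78: Id(78) · σ(312/78) = 78 · 7 = 546
  d = 104: Id(104) · σ(312/104) = 104 · 4 = 416
  d = 156: Id(156) · σ(312/156) = 156 · 3 = 468
  d = 312: Id(312) · σ(312/312) = 312 · 1 = 312
Summing: (Id * σ)(312) = 840 + 784 + 630 + 672 + 588 + 448 + 504 + 780 + 336 + 728 + 585 + 624 + 546 + 416 + 468 + 312 = 9261.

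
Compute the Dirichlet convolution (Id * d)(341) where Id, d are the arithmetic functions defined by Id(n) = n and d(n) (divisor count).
(Id * d)(341) = 429

Divisors of 341: [1, 11, 31, 341]. For each d | 341:
  d = 1: Id(1) · d(341/1) = 1 · 4 = 4
  d = 11: Id(11) · d(341/11) = 11 · 2 = 22
  d = 31: Id(31) · d(341/31) = 31 · 2 = 62
  d = 341: Id(341) · d(341/341) = 341 · 1 = 341
Summing: (Id * d)(341) = 4 + 22 + 62 + 341 = 429.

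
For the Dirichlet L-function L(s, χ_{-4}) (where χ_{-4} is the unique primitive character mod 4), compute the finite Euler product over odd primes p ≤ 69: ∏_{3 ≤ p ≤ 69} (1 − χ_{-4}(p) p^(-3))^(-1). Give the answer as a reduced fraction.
∏ = 497044101252700953274063170881740849527845657594881/512972994773739111227016105418519405174088647311360

The odd primes p ≤ 69 are [3, 5, 7, 11, 13, 17, 19, 23, 29, 31, 37, 41, 43, 47, 53, 59, 61, 67]. For each, χ(p) = 1 if p ≡ 1 mod 4, χ(p) = −1 if p ≡ 3 mod 4. Taking (1 − χ(p)/p^3)^(-1) = p^3/(p^3 − χ(p)): (1 − (-1)/3^3)^(-1) · (1 − (1)/5^3)^(-1) · (1 − (-1)/7^3)^(-1) · (1 − (-1)/11^3)^(-1) · (1 − (1)/13^3)^(-1) · (1 − (1)/17^3)^(-1) · (1 − (-1)/19^3)^(-1) · (1 − (-1)/23^3)^(-1) · (1 − (1)/29^3)^(-1) · (1 − (-1)/31^3)^(-1) · (1 − (1)/37^3)^(-1) · (1 − (1)/41^3)^(-1) · (1 − (-1)/43^3)^(-1) · (1 − (-1)/47^3)^(-1) · (1 − (1)/53^3)^(-1) · (1 − (-1)/59^3)^(-1) · (1 − (1)/61^3)^(-1) · (1 − (-1)/67^3)^(-1) = 497044101252700953274063170881740849527845657594881/512972994773739111227016105418519405174088647311360.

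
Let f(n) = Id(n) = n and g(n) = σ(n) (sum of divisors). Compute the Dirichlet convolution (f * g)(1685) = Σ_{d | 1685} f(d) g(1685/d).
(Id * σ)(1685) = 7425

Divisors of 1685: [1, 5, 337, 1685]. For each d | 1685:
  d = 1: Id(1) · σ(1685/1) = 1 · 2028 = 2028
  d = 5: Id(5) · σ(1685/5) = 5 · 338 = 1690
  d = 337: Id(337) · σ(1685/337) = 337 · 6 = 2022
  d = 1685: Id(1685) · σ(1685/1685) = 1685 · 1 = 1685
Summing: (Id * σ)(1685) = 2028 + 1690 + 2022 + 1685 = 7425.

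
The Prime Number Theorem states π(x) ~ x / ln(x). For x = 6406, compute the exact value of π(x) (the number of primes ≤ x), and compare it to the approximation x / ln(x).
π(6406) = 834;  x/ln(x) ≈ 730.86;  relative error ≈ 12.37%.

Directly count primes up to 6406: π(6406) = 834. The PNT approximation gives 6406/ln(6406) ≈ 6406/8.76499 ≈ 730.86. Relative error (π(x) − x/ln(x)) / π(x) ≈ 12.37%; the approximation is known to undercount slightly (Li(x) is a better estimate).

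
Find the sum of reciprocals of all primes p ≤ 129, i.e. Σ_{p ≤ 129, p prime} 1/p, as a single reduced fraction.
Σ 1/p = 7457575819106455685806801283735357697478405891621/4014476939333036189094441199026045136645885247730

π(129) = 31, so the primes ≤ 129 are [2, 3, 5, 7, 11, 13, 17, 19, 23, 29, 31, 37, 41, 43, 47, 53, 59, 61, 67, 71, 73, 79, 83, 89, 97, 101, 103, 107, 109, 113, 127]. Summing 1/p over these primes: 7457575819106455685806801283735357697478405891621/4014476939333036189094441199026045136645885247730 ≈ 1.8577. Mertens estimate ln ln(129) + 0.2615 ≈ 1.8425.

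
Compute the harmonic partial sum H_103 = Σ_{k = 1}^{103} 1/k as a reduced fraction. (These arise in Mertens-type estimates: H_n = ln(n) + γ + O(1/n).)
H_103 = 151349767267338274345189261892875037217718429/29012042540587955997705808574162155756055616

Direct summation: H_103 = 1 + 1/2 + ... + 1/103. The least common denominator is lcm(1, ..., 103) = 725301063514698899942645214354053893901390400; over this denominator the numerator is 725301063514698899942645214354053893901390400 + 362650531757349449971322607177026946950695200 + 241767021171566299980881738118017964633796800 + 181325265878674724985661303588513473475347600 + 145060212702939779988529042870810778780278080 + 120883510585783149990440869059008982316898400 + 103614437644956985706092173479150556271627200 + 90662632939337362492830651794256736737673800 + 80589007057188766660293912706005988211265600 + 72530106351469889994264521435405389390139040 + 65936460319518081812967746759459444900126400 + 60441755292891574995220434529504491158449200 + 55792389501130684610972708796465684146260800 + 51807218822478492853046086739575278135813600 + 48353404234313259996176347623603592926759360 + 45331316469668681246415325897128368368836900 + 42664768442041111761332071432591405523611200 + 40294503528594383330146956353002994105632800 + 38173740184984152628560274439687047047441600 + 36265053175734944997132260717702694695069520 + 34538145881652328568697391159716852090542400 + 32968230159759040906483873379729722450063200 + 31534828848465169562723704971915386691364800 + 30220877646445787497610217264752245579224600 + 29012042540587955997705808574162155756055616 + 27896194750565342305486354398232842073130400 + 26863002352396255553431304235335329403755200 + 25903609411239246426523043369787639067906800 + 25010381500506858618711903943243237720737600 + 24176702117156629998088173811801796463379680 + 23396808500474158062665974656582383674238400 + 22665658234834340623207662948564184184418450 + 21978820106506027270989248919819814966708800 + 21332384221020555880666035716295702761805600 + 20722887528991397141218434695830111254325440 + 20147251764297191665073478176501497052816400 + 19602731446343213511963384171731186321659200 + 19086870092492076314280137219843523523720800 + 18597463167043561536990902932155228048753600 + 18132526587867472498566130358851347347534760 + 17690269841821924388845005228147655948814400 + 17269072940826164284348695579858426045271200 + 16867466593365090696340586380326834741892800 + 16484115079879520453241936689864861225031600 + 16117801411437753332058782541201197642253120 + 15767414424232584781361852485957693345682400 + 15431937521589338296652025837320295614923200 + 15110438823222893748805108632376122789612300 + 14802062520708140815156024782735793753089600 + 14506021270293977998852904287081077878027808 + 14221589480680370587110690477530468507870400 + 13948097375282671152743177199116421036565200 + 13684925726692432074389532346302903658516800 + 13431501176198127776715652117667664701877600 + 13187292063903616362593549351891888980025280 + 12951804705619623213261521684893819533953400 + 12724580061661384209520091479895682349147200 + 12505190750253429309355951971621618860368800 + 12293238364655913558349918887356845659345600 + 12088351058578314999044086905900898231689840 + 11890181369093424589223692038591047441006400 + 11698404250237079031332987328291191837119200 + 11512715293884109522899130386572284030180800 + 11332829117417170311603831474282092092209225 + 11158477900226136922194541759293136829252160 + 10989410053253013635494624459909907483354400 + 10825389007682073133472316632150058117931200 + 10666192110510277940333017858147851380902800 + 10511609616155056520907901657305128897121600 + 10361443764495698570609217347915055627162720 + 10215507936826745069614721328930336533822400 + 10073625882148595832536739088250748526408200 + 9935631007050669862228016634987039642484800 + 9801365723171606755981692085865593160829600 + 9670680846862651999235269524720718585351872 + 9543435046246038157140068609921761761860400 + 9419494331359725973281106679922777842875200 + 9298731583521780768495451466077614024376800 + 9181026120439226581552471067772834100017600 + 9066263293933736249283065179425673673767380 + 8954334117465418517810434745111776467918400 + 8845134920910962194422502614073827974407200 + 8738567030297577107742713425952456553028800 + 8634536470413082142174347789929213022635600 + 8532953688408222352266414286518281104722240 + 8433733296682545348170293190163417370946400 + 8336793833502286206237301314414412573579200 + 8242057539939760226620968344932430612515800 + 8149450151850549437557811397236560605633600 + 8058900705718876666029391270600598821126560 + 7970341357304383515853244113780812020894400 + 7883707212116292390680926242978846672841200 + 7798936166824719354221991552194127891412800 + 7715968760794669148326012918660147807461600 + 7634748036996830525712054887937409409488320 + 7555219411611446874402554316188061394806150 + 7477330551697926803532424890247978287643200 + 7401031260354070407578012391367896876544800 + 7326273368835342423663082973273271655569600 + 7253010635146988999426452143540538939013904 + 7181198648660385147946982320337167266350400 + 7110794740340185293555345238765234253935200 + 7041757898200960193617914702466542659236800 = 3783744181683456858629731547321875930442960725, so H_103 = 3783744181683456858629731547321875930442960725/725301063514698899942645214354053893901390400; reducing by gcd(3783744181683456858629731547321875930442960725, 725301063514698899942645214354053893901390400) = 25 gives 151349767267338274345189261892875037217718429/29012042540587955997705808574162155756055616 ≈ 5.21679. (The PNT-adjacent estimate ln(103) + γ ≈ 5.21194 matches within O(1/n).)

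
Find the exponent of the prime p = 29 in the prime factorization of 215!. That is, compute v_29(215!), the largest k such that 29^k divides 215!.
v_29(215!) = 7

Legendre's formula: v_p(n!) = Σ_{k ≥ 1} ⌊n / p^k⌋. For p = 29, n = 215, the terms are:
  ⌊215/29^1⌋ = ⌊215/29⌋ = 7
(the next term ⌊215/29^2⌋ = 0, terminating the sum). Summing: v_29(215!) = 7 = 7.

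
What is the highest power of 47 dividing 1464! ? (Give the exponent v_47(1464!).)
v_47(1464!) = 31

Legendre's formula: v_p(n!) = Σ_{k ≥ 1} ⌊n / p^k⌋. For p = 47, n = 1464, the terms are:
  ⌊1464/47^1⌋ = ⌊1464/47⌋ = 31
(the next term ⌊1464/47^2⌋ = 0, terminating the sum). Summing: v_47(1464!) = 31 = 31.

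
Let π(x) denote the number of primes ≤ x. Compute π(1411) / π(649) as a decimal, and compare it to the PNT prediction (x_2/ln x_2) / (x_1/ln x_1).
π(1411)/π(649) = 223/118 ≈ 1.8898;  PNT prediction ≈ 1.9413.

π(649) = 118 and π(1411) = 223, so π(1411)/π(649) ≈ 1.8898. The PNT-predicted ratio is (1411/ln(1411)) / (649/ln(649)) ≈ 1.9413. The two agree to within a few percent, as expected.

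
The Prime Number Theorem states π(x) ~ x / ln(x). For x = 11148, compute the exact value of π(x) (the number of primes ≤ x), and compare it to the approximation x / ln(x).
π(11148) = 1349;  x/ln(x) ≈ 1196.26;  relative error ≈ 11.32%.

Directly count primes up to 11148: π(11148) = 1349. The PNT approximation gives 11148/ln(11148) ≈ 11148/9.31902 ≈ 1196.26. Relative error (π(x) − x/ln(x)) / π(x) ≈ 11.32%; the approximation is known to undercount slightly (Li(x) is a better estimate).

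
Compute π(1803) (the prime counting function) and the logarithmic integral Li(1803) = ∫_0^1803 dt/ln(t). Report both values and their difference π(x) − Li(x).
π(1803) = 279;  Li(1803) ≈ 288.72;  π(x) − Li(x) ≈ -9.72.

Direct count of primes ≤ 1803 gives π(1803) = 279. Numerical evaluation of the logarithmic integral gives Li(1803) ≈ 288.72. The difference π(x) − Li(x) ≈ -9.72 is typically negative for small/moderate x (Li(x) overestimates), though Littlewood's theorem shows this sign changes infinitely often.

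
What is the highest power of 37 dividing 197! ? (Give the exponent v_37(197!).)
v_37(197!) = 5

Legendre's formula: v_p(n!) = Σ_{k ≥ 1} ⌊n / p^k⌋. For p = 37, n = 197, the terms are:
  ⌊197/37^1⌋ = ⌊197/37⌋ = 5
(the next term ⌊197/37^2⌋ = 0, terminating the sum). Summing: v_37(197!) = 5 = 5.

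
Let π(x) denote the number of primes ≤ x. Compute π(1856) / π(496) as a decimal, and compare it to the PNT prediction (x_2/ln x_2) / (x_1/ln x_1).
π(1856)/π(496) = 283/94 ≈ 3.0106;  PNT prediction ≈ 3.0858.

π(496) = 94 and π(1856) = 283, so π(1856)/π(496) ≈ 3.0106. The PNT-predicted ratio is (1856/ln(1856)) / (496/ln(496)) ≈ 3.0858. The two agree to within a few percent, as expected.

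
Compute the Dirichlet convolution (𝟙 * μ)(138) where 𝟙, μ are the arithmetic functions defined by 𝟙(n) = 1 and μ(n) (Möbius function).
(𝟙 * μ)(138) = 0

Divisors of 138: [1, 2, 3, 6, 23, 46, 69, 138]. For each d | 138:
  d = 1: 𝟙(1) · μ(138/1) = 1 · -1 = -1
  d = 2: 𝟙(2) · μ(138/2) = 1 · 1 = 1
  d = 3: 𝟙(3) · μ(138/3) = 1 · 1 = 1
  d = 6: 𝟙(6) · μ(138/6) = 1 · -1 = -1
  d = 23: 𝟙(23) · μ(138/23) = 1 · 1 = 1
  d = 46: 𝟙(46) · μ(138/46) = 1 · -1 = -1
  d = 69: 𝟙(69) · μ(138/69) = 1 · -1 = -1
  d = 138: 𝟙(138) · μ(138/138) = 1 · 1 = 1
Summing: (𝟙 * μ)(138) = -1 + 1 + 1 + -1 + 1 + -1 + -1 + 1 = 0.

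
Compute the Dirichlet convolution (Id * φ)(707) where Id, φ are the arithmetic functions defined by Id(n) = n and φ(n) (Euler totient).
(Id * φ)(707) = 2613

Divisors of 707: [1, 7, 101, 707]. For each d | 707:
  d = 1: Id(1) · φ(707/1) = 1 · 600 = 600
  d = 7: Id(7) · φ(707/7) = 7 · 100 = 700
  d = 101: Id(101) · φ(707/101) = 101 · 6 = 606
  d = 707: Id(707) · φ(707/707) = 707 · 1 = 707
Summing: (Id * φ)(707) = 600 + 700 + 606 + 707 = 2613.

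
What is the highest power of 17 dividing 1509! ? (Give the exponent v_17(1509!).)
v_17(1509!) = 93

Legendre's formula: v_p(n!) = Σ_{k ≥ 1} ⌊n / p^k⌋. For p = 17, n = 1509, the terms are:
  ⌊1509/17^1⌋ = ⌊1509/17⌋ = 88
  ⌊1509/17^2⌋ = ⌊1509/289⌋ = 5
(the next term ⌊1509/17^3⌋ = 0, terminating the sum). Summing: v_17(1509!) = 88 + 5 = 93.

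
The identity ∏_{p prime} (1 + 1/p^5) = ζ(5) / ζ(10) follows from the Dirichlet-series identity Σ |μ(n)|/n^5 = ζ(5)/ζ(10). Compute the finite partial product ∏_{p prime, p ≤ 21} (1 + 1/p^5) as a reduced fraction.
∏ = 405833785877367637916288/391770333462674252324875

The primes p ≤ 21 are [2, 3, 5, 7, 11, 13, 17, 19]. For each, (1 + 1/p^5) = (p^5 + 1)/p^5. Multiplying these fractions over p ∈ [2, 3, 5, 7, 11, 13, 17, 19] gives 405833785877367637916288/391770333462674252324875. (In the limit P → ∞ this tends to ζ(5)/ζ(10).)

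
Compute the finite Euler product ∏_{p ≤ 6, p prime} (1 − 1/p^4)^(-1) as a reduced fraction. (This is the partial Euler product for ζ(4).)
∏ = 225/208

The primes p ≤ 6 are [2, 3, 5]. For each prime, (1 − 1/p^4)^(-1) = p^4 / (p^4 − 1). The product is (1 − 1/2^4)^(-1), (1 − 1/3^4)^(-1), (1 − 1/5^4)^(-1) = ∏ p^4 / (p^4 − 1) = 225/208.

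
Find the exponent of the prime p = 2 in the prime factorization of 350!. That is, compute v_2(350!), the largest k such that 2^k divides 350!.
v_2(350!) = 344

Legendre's formula: v_p(n!) = Σ_{k ≥ 1} ⌊n / p^k⌋. For p = 2, n = 350, the terms are:
  ⌊350/2^1⌋ = ⌊350/2⌋ = 175
  ⌊350/2^2⌋ = ⌊350/4⌋ = 87
  ⌊350/2^3⌋ = ⌊350/8⌋ = 43
  ⌊350/2^4⌋ = ⌊350/16⌋ = 21
  ⌊350/2^5⌋ = ⌊350/32⌋ = 10
  ⌊350/2^6⌋ = ⌊350/64⌋ = 5
  ⌊350/2^7⌋ = ⌊350/128⌋ = 2
  ⌊350/2^8⌋ = ⌊350/256⌋ = 1
(the next term ⌊350/2^9⌋ = 0, terminating the sum). Summing: v_2(350!) = 175 + 87 + 43 + 21 + 10 + 5 + 2 + 1 = 344.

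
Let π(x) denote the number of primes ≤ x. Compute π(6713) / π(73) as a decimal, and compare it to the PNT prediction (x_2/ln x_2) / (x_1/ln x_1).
π(6713)/π(73) = 866/21 ≈ 41.2381;  PNT prediction ≈ 44.7747.

π(73) = 21 and π(6713) = 866, so π(6713)/π(73) ≈ 41.2381. The PNT-predicted ratio is (6713/ln(6713)) / (73/ln(73)) ≈ 44.7747. The two agree to within a few percent, as expected.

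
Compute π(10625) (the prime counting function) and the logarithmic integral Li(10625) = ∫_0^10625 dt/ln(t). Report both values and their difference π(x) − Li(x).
π(10625) = 1295;  Li(10625) ≈ 1313.77;  π(x) − Li(x) ≈ -18.77.

Direct count of primes ≤ 10625 gives π(10625) = 1295. Numerical evaluation of the logarithmic integral gives Li(10625) ≈ 1313.77. The difference π(x) − Li(x) ≈ -18.77 is typically negative for small/moderate x (Li(x) overestimates), though Littlewood's theorem shows this sign changes infinitely often.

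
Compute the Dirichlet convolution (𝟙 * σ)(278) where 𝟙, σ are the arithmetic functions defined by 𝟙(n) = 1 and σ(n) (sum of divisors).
(𝟙 * σ)(278) = 564

Divisors of 278: [1, 2, 139, 278]. For each d | 278:
  d = 1: 𝟙(1) · σ(278/1) = 1 · 420 = 420
  d = 2: 𝟙(2) · σ(278/2) = 1 · 140 = 140
  d = 139: 𝟙(139) · σ(278/139) = 1 · 3 = 3
  d = 278: 𝟙(278) · σ(278/278) = 1 · 1 = 1
Summing: (𝟙 * σ)(278) = 420 + 140 + 3 + 1 = 564.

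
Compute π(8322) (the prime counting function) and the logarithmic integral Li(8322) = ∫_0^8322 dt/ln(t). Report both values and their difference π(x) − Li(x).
π(8322) = 1044;  Li(8322) ≈ 1062.17;  π(x) − Li(x) ≈ -18.17.

Direct count of primes ≤ 8322 gives π(8322) = 1044. Numerical evaluation of the logarithmic integral gives Li(8322) ≈ 1062.17. The difference π(x) − Li(x) ≈ -18.17 is typically negative for small/moderate x (Li(x) overestimates), though Littlewood's theorem shows this sign changes infinitely often.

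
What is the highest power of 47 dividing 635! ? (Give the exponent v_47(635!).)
v_47(635!) = 13

Legendre's formula: v_p(n!) = Σ_{k ≥ 1} ⌊n / p^k⌋. For p = 47, n = 635, the terms are:
  ⌊635/47^1⌋ = ⌊635/47⌋ = 13
(the next term ⌊635/47^2⌋ = 0, terminating the sum). Summing: v_47(635!) = 13 = 13.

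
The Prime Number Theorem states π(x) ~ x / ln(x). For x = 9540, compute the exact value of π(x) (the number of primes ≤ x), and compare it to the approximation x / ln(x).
π(9540) = 1181;  x/ln(x) ≈ 1041.12;  relative error ≈ 11.84%.

Directly count primes up to 9540: π(9540) = 1181. The PNT approximation gives 9540/ln(9540) ≈ 9540/9.16325 ≈ 1041.12. Relative error (π(x) − x/ln(x)) / π(x) ≈ 11.84%; the approximation is known to undercount slightly (Li(x) is a better estimate).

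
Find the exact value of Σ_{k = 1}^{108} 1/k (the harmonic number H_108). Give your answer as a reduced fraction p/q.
H_108 = 81704399374878842092679986459517574603754626787/15521442759214556458772607587176753329489754560

Direct summation: H_108 = 1 + 1/2 + ... + 1/108. The least common denominator is lcm(1, ..., 108) = 77607213796072782293863037935883766647448772800; over this denominator the numerator is 77607213796072782293863037935883766647448772800 + 38803606898036391146931518967941883323724386400 + 25869071265357594097954345978627922215816257600 + 19401803449018195573465759483970941661862193200 + 15521442759214556458772607587176753329489754560 + 12934535632678797048977172989313961107908128800 + 11086744828010397470551862562269109521064110400 + 9700901724509097786732879741985470830931096600 + 8623023755119198032651448659542640738605419200 + 7760721379607278229386303793588376664744877280 + 7055201254188434753987548903262160604313524800 + 6467267816339398524488586494656980553954064400 + 5969785676620983253374079841221828203649905600 + 5543372414005198735275931281134554760532055200 + 5173814253071518819590869195725584443163251520 + 4850450862254548893366439870992735415465548300 + 4565130223298398958462531643287280391026398400 + 4311511877559599016325724329771320369302709600 + 4084590199793304331255949365046514034076251200 + 3880360689803639114693151896794188332372438640 + 3695581609336799156850620854089703173688036800 + 3527600627094217376993774451631080302156762400 + 3374226686785773143211436431994946375976033600 + 3233633908169699262244293247328490276977032200 + 3104288551842911291754521517435350665897950912 + 2984892838310491626687039920610914101824952800 + 2874341251706399344217149553180880246201806400 + 2771686207002599367637965640567277380266027600 + 2676110820554233872202173721927026436118923200 + 2586907126535759409795434597862792221581625760 + 2503458509550734912705259288254315053143508800 + 2425225431127274446683219935496367707732774150 + 2351733751396144917995849634420720201437841600 + 2282565111649199479231265821643640195513199200 + 2217348965602079494110372512453821904212822080 + 2155755938779799508162862164885660184651354800 + 2097492264758723845780082106375236936417534400 + 2042295099896652165627974682523257017038125600 + 1989928558873661084458026613740609401216635200 + 1940180344901819557346575948397094166186219320 + 1892858873074945909606415559411799186523140800 + 1847790804668399578425310427044851586844018400 + 1804818925490064704508442742694971317382529600 + 1763800313547108688496887225815540151078381200 + 1724604751023839606530289731908528147721083840 + 1687113343392886571605718215997473187988016800 + 1651217314810059197741766764593271630796782400 + 1616816954084849631122146623664245138488516100 + 1583820689715771067221694651752729931580587200 + 1552144275921455645877260758717675332948975456 + 1521710074432799652820843881095760130342132800 + 1492446419155245813343519960305457050912476400 + 1464287052756090231959679961054410691461297600 + 1437170625853199672108574776590440123100903200 + 1411040250837686950797509780652432120862704960 + 1385843103501299683818982820283638690133013800 + 1361530066597768110418649788348838011358750400 + 1338055410277116936101086860963513218059461600 + 1315376505018182750743441320947182485549979200 + 1293453563267879704897717298931396110790812880 + 1272249406492996431046935048129242076187684800 + 1251729254775367456352629644127157526571754400 + 1231860536445599718950206951363234391229345600 + 1212612715563637223341609967748183853866387075 + 1193957135324196650674815968244365640729981120 + 1175866875698072458997924817210360100718920800 + 1158316623821981825281537879640056218618638400 + 1141282555824599739615632910821820097756599600 + 1124742228928591047737145477331648791992011200 + 1108674482801039747055186256226910952106411040 + 1093059349240461722448775182195546009118996800 + 1077877969389899754081431082442830092325677400 + 1063112517754421675258397779943613241745873600 + 1048746132379361922890041053187618468208767200 + 1034762850614303763918173839145116888632650304 + 1021147549948326082813987341261628508519062800 + 1007885893455490679141078414751737229187646400 + 994964279436830542229013306870304700608317600 + 982369794886997244226114404251693248701883200 + 970090172450909778673287974198547083093109660 + 958113750568799781405716517726960082067268800 + 946429436537472954803207779705899593261570400 + 935026672241840750528470336576912851174081600 + 923895402334199789212655213522425793422009200 + 913026044659679791692506328657456078205279680 + 902409462745032352254221371347485658691264800 + 892036940184744624067391240642342145372974400 + 881900156773554344248443612907770075539190600 + 871991166248008789818685819504311984802795200 + 862302375511919803265144865954264073860541920 + 852826525231569036196297120174546886235700800 + 843556671696443285802859107998736593994008400 + 834486169850244970901753096084771684381169600 + 825608657405029598870883382296635815398391200 + 816918039958660866251189873009302806815250240 + 808408477042424815561073311832122569244258050 + 800074369031678167977969463256533676777822400 + 791910344857885533610847325876364965790293600 + 783911250465381639331949878140240067145947200 + 776072137960727822938630379358837666474487728 + 768388255406661210830327108276076897499492800 + 760855037216399826410421940547880065171066400 + 753468095107502740717116873163920064538337600 + 746223209577622906671759980152728525456238200 + 739116321867359831370124170817940634737607360 + 732143526378045115979839980527205345730648800 + 725301063514698899942645214354053893901390400 + 718585312926599836054287388295220061550451600 = 408521996874394210463399932297587873018773133935, so H_108 = 408521996874394210463399932297587873018773133935/77607213796072782293863037935883766647448772800; reducing by gcd(408521996874394210463399932297587873018773133935, 77607213796072782293863037935883766647448772800) = 5 gives 81704399374878842092679986459517574603754626787/15521442759214556458772607587176753329489754560 ≈ 5.26397. (The PNT-adjacent estimate ln(108) + γ ≈ 5.25935 matches within O(1/n).)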